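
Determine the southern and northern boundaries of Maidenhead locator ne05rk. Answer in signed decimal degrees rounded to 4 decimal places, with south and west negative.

-44.5833, -44.5417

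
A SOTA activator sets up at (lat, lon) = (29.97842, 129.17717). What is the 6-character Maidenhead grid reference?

Offset from 180°W / 90°S: lon 309.1772°, lat 119.9784°.
Field: lon ⌊309.1772/20⌋ = 15 → P; lat ⌊119.9784/10⌋ = 11 → L.
Square: lon ⌊9.1772/2⌋ = 4; lat ⌊9.9784/1⌋ = 9.
Subsquare: lon ⌊1.1772/0.0833333⌋ = 14 → o; lat ⌊0.9784/0.0416667⌋ = 23 → x.

PL49ox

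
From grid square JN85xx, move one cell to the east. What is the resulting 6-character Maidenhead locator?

JN95ax

Longitude subsquare x = 23; +1 → 24, wraps to 0 = a, carry into square.
Longitude square 8; +1 → 9.
The latitude characters are unchanged.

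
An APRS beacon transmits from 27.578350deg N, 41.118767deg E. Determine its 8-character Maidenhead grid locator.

Shift to the Maidenhead origin (180°W, 90°S): lon 221.11877, lat 117.57835.
Field (20°×10°, letters A–R): lon ⌊221.11877/20⌋ = 11 → L; lat ⌊117.57835/10⌋ = 11 → L.
Square (2°×1°, digits 0–9): lon ⌊1.11877/2⌋ = 0; lat ⌊7.57835/1⌋ = 7.
Subsquare (5′×2.5′, letters a–x): lon ⌊1.11877/0.0833333⌋ = 13 → n; lat ⌊0.57835/0.0416667⌋ = 13 → n.
Extended square (30″×15″, digits 0–9): lon ⌊0.03543/0.00833333⌋ = 4; lat ⌊0.03668/0.00416667⌋ = 8.

LL07nn48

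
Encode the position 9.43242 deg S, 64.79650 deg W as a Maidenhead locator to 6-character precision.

FI70on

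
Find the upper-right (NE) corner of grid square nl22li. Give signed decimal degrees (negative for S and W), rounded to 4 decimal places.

Field N=13, L=11: +13·20° lon, +11·10° lat → SW at lon 80°, lat 20°.
Square 2, 2: +2·2° lon, +2·1° lat → SW at lon 84°, lat 22°.
Subsquare l=11, i=8: +11·0.0833333° lon, +8·0.0416667° lat → SW at lon 84.9167°, lat 22.3333°.
Cell spans 0.0833333° lon × 0.0416667° lat. NE corner is SW corner plus one full cell.
latitude 22.3750, longitude 85.0000.

22.3750, 85.0000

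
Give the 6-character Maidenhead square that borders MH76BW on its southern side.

Latitude subsquare w = 22; −1 → 21 = v.
The longitude characters are unchanged.

MH76bv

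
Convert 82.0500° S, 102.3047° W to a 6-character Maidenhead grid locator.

Shift to the Maidenhead origin (180°W, 90°S): lon 77.6953, lat 7.9500.
Field (20°×10°, letters A–R): lon ⌊77.6953/20⌋ = 3 → D; lat ⌊7.9500/10⌋ = 0 → A.
Square (2°×1°, digits 0–9): lon ⌊17.6953/2⌋ = 8; lat ⌊7.9500/1⌋ = 7.
Subsquare (5′×2.5′, letters a–x): lon ⌊1.6953/0.0833333⌋ = 20 → u; lat ⌊0.9500/0.0416667⌋ = 22 → w.

DA87uw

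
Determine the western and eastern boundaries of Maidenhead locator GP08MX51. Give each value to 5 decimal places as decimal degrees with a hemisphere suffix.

58.95833° W, 58.95000° W

Field G=6, P=15: +6·20° lon, +15·10° lat → SW at lon -60°, lat 60°.
Square 0, 8: +0·2° lon, +8·1° lat → SW at lon -60°, lat 68°.
Subsquare m=12, x=23: +12·0.0833333° lon, +23·0.0416667° lat → SW at lon -59°, lat 68.9583°.
Extended square 5, 1: +5·0.00833333° lon, +1·0.00416667° lat → SW at lon -58.9583°, lat 68.9625°.
Cell spans 0.00833333° lon × 0.00416667° lat.
west 58.95833° W, east 58.95000° W.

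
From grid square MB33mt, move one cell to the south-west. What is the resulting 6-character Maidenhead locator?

MB33ls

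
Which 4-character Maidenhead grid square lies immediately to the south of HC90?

HB99

Latitude square 0; −1 → -1, wraps to 9, carry into field.
Latitude field C = 2; −1 → 1 = B.
The longitude characters are unchanged.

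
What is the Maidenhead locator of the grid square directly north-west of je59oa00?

JE59na91

Longitude extended square 0; −1 → -1, wraps to 9, carry into subsquare.
Longitude subsquare o = 14; −1 → 13 = n.
Latitude extended square 0; +1 → 1.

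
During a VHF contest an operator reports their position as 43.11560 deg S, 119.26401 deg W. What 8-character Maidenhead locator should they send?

DE06iv82

Add 180° to longitude and 90° to latitude: 60.73599, 46.88440.
Field (20°×10°, letters A–R): lon ⌊60.73599/20⌋ = 3 → D; lat ⌊46.88440/10⌋ = 4 → E.
Square (2°×1°, digits 0–9): lon ⌊0.73599/2⌋ = 0; lat ⌊6.88440/1⌋ = 6.
Subsquare (5′×2.5′, letters a–x): lon ⌊0.73599/0.0833333⌋ = 8 → i; lat ⌊0.88440/0.0416667⌋ = 21 → v.
Extended square (30″×15″, digits 0–9): lon ⌊0.06932/0.00833333⌋ = 8; lat ⌊0.00940/0.00416667⌋ = 2.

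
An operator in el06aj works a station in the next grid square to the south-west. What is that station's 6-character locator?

DL96xi

Longitude subsquare a = 0; −1 → -1, wraps to 23 = x, carry into square.
Longitude square 0; −1 → -1, wraps to 9, carry into field.
Longitude field E = 4; −1 → 3 = D.
Latitude subsquare j = 9; −1 → 8 = i.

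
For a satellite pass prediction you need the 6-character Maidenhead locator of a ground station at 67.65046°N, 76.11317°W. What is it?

FP17wp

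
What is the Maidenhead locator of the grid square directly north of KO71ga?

Latitude subsquare a = 0; +1 → 1 = b.
The longitude characters are unchanged.

KO71gb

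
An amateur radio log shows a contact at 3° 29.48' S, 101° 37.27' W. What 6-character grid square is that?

Offset from 180°W / 90°S: lon 78.3788°, lat 86.5087°.
Field: 78.3788/20 → 3 → D, 86.5087/10 → 8 → I; chars DI.
Square: 18.3788/2 → 9, 6.5087/1 → 6; chars 96.
Subsquare: 0.3788/0.0833333 → 4 → e, 0.5087/0.0416667 → 12 → m; chars em.

DI96em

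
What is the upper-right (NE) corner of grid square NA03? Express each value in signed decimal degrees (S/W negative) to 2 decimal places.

Field N=13, A=0: +13·20° lon, +0·10° lat → SW at lon 80°, lat -90°.
Square 0, 3: +0·2° lon, +3·1° lat → SW at lon 80°, lat -87°.
Cell spans 2° lon × 1° lat. NE corner is SW corner plus one full cell.
latitude -86.00, longitude 82.00.

-86.00, 82.00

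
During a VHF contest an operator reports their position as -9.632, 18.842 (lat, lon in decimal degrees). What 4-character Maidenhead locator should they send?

Offset from 180°W / 90°S: lon 198.84°, lat 80.37°.
Field (20°×10°, letters A–R): lon ⌊198.84/20⌋ = 9 → J; lat ⌊80.37/10⌋ = 8 → I.
Square (2°×1°, digits 0–9): lon ⌊18.84/2⌋ = 9; lat ⌊0.37/1⌋ = 0.

JI90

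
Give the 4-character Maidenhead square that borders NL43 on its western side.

NL33

Longitude square 4; −1 → 3.
The latitude characters are unchanged.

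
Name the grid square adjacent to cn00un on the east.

Longitude subsquare u = 20; +1 → 21 = v.
The latitude characters are unchanged.

CN00vn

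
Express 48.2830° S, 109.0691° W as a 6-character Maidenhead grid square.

DE51lr

Shift to the Maidenhead origin (180°W, 90°S): lon 70.9309, lat 41.7170.
Field: 70.9309/20 → 3 → D, 41.7170/10 → 4 → E; chars DE.
Square: 10.9309/2 → 5, 1.7170/1 → 1; chars 51.
Subsquare: 0.9309/0.0833333 → 11 → l, 0.7170/0.0416667 → 17 → r; chars lr.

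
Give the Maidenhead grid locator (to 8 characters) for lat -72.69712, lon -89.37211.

Add 180° to longitude and 90° to latitude: 90.62789, 17.30288.
Field: 90.62789/20 → 4 → E, 17.30288/10 → 1 → B; chars EB.
Square: 10.62789/2 → 5, 7.30288/1 → 7; chars 57.
Subsquare: 0.62789/0.0833333 → 7 → h, 0.30288/0.0416667 → 7 → h; chars hh.
Extended square: 0.04456/0.00833333 → 5, 0.01121/0.00416667 → 2; chars 52.

EB57hh52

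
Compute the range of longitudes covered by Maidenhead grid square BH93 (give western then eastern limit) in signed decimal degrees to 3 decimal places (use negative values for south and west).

-142.000, -140.000

Field B=1, H=7: +1·20° lon, +7·10° lat → SW at lon -160°, lat -20°.
Square 9, 3: +9·2° lon, +3·1° lat → SW at lon -142°, lat -17°.
Cell spans 2° lon × 1° lat.
west -142.000, east -140.000.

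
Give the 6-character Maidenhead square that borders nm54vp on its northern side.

Latitude subsquare p = 15; +1 → 16 = q.
The longitude characters are unchanged.

NM54vq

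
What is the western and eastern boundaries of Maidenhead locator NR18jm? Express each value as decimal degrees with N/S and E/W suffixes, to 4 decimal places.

Field N=13, R=17: +13·20° lon, +17·10° lat → SW at lon 80°, lat 80°.
Square 1, 8: +1·2° lon, +8·1° lat → SW at lon 82°, lat 88°.
Subsquare j=9, m=12: +9·0.0833333° lon, +12·0.0416667° lat → SW at lon 82.75°, lat 88.5°.
Cell spans 0.0833333° lon × 0.0416667° lat.
west 82.7500° E, east 82.8333° E.

82.7500° E, 82.8333° E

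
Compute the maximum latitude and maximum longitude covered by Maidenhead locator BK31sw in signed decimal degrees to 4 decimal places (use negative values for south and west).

11.9583, -152.4167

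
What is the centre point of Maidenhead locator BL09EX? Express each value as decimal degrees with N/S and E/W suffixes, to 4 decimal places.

Field B=1, L=11: +1·20° lon, +11·10° lat → SW at lon -160°, lat 20°.
Square 0, 9: +0·2° lon, +9·1° lat → SW at lon -160°, lat 29°.
Subsquare e=4, x=23: +4·0.0833333° lon, +23·0.0416667° lat → SW at lon -159.667°, lat 29.9583°.
Cell spans 0.0833333° lon × 0.0416667° lat. Centre is SW corner plus half of each.
latitude 29.9792° N, longitude 159.6250° W.

29.9792° N, 159.6250° W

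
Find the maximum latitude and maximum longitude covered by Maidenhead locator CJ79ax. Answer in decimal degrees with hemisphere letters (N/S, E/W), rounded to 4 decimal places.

10.0000° N, 125.9167° W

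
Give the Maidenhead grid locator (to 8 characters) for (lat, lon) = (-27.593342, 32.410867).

KG62ej97

Offset from 180°W / 90°S: lon 212.41087°, lat 62.40666°.
Field: lon ⌊212.41087/20⌋ = 10 → K; lat ⌊62.40666/10⌋ = 6 → G.
Square: lon ⌊12.41087/2⌋ = 6; lat ⌊2.40666/1⌋ = 2.
Subsquare: lon ⌊0.41087/0.0833333⌋ = 4 → e; lat ⌊0.40666/0.0416667⌋ = 9 → j.
Extended square: lon ⌊0.07753/0.00833333⌋ = 9; lat ⌊0.03166/0.00416667⌋ = 7.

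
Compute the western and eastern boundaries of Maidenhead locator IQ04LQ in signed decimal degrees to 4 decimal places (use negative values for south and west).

Field I=8, Q=16: +8·20° lon, +16·10° lat → SW at lon -20°, lat 70°.
Square 0, 4: +0·2° lon, +4·1° lat → SW at lon -20°, lat 74°.
Subsquare l=11, q=16: +11·0.0833333° lon, +16·0.0416667° lat → SW at lon -19.0833°, lat 74.6667°.
Cell spans 0.0833333° lon × 0.0416667° lat.
west -19.0833, east -19.0000.

-19.0833, -19.0000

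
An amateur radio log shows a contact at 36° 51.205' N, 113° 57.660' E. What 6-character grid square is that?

Offset from 180°W / 90°S: lon 293.9610°, lat 126.8534°.
Field (20°×10°, letters A–R): lon ⌊293.9610/20⌋ = 14 → O; lat ⌊126.8534/10⌋ = 12 → M.
Square (2°×1°, digits 0–9): lon ⌊13.9610/2⌋ = 6; lat ⌊6.8534/1⌋ = 6.
Subsquare (5′×2.5′, letters a–x): lon ⌊1.9610/0.0833333⌋ = 23 → x; lat ⌊0.8534/0.0416667⌋ = 20 → u.

OM66xu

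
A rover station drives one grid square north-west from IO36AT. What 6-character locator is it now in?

Longitude subsquare a = 0; −1 → -1, wraps to 23 = x, carry into square.
Longitude square 3; −1 → 2.
Latitude subsquare t = 19; +1 → 20 = u.

IO26xu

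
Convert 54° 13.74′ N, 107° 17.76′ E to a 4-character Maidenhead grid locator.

OO34

Shift to the Maidenhead origin (180°W, 90°S): lon 287.30, lat 144.23.
Field: lon ⌊287.30/20⌋ = 14 → O; lat ⌊144.23/10⌋ = 14 → O.
Square: lon ⌊7.30/2⌋ = 3; lat ⌊4.23/1⌋ = 4.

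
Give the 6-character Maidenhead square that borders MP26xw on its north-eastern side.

MP36ax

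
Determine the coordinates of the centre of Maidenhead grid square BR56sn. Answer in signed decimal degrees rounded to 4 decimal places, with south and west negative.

86.5625, -148.4583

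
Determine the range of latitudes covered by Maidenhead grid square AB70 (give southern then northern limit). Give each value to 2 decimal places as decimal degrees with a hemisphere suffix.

80.00° S, 79.00° S

Field A=0, B=1: +0·20° lon, +1·10° lat → SW at lon -180°, lat -80°.
Square 7, 0: +7·2° lon, +0·1° lat → SW at lon -166°, lat -80°.
Cell spans 2° lon × 1° lat.
south 80.00° S, north 79.00° S.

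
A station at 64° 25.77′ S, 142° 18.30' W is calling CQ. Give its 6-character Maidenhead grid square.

BC85un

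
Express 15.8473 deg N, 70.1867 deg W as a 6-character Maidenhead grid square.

Add 180° to longitude and 90° to latitude: 109.8133, 105.8473.
Field: lon ⌊109.8133/20⌋ = 5 → F; lat ⌊105.8473/10⌋ = 10 → K.
Square: lon ⌊9.8133/2⌋ = 4; lat ⌊5.8473/1⌋ = 5.
Subsquare: lon ⌊1.8133/0.0833333⌋ = 21 → v; lat ⌊0.8473/0.0416667⌋ = 20 → u.

FK45vu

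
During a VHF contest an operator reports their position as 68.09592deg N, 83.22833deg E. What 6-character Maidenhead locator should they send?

NP18oc

Offset from 180°W / 90°S: lon 263.2283°, lat 158.0959°.
Field: 263.2283/20 → 13 → N, 158.0959/10 → 15 → P; chars NP.
Square: 3.2283/2 → 1, 8.0959/1 → 8; chars 18.
Subsquare: 1.2283/0.0833333 → 14 → o, 0.0959/0.0416667 → 2 → c; chars oc.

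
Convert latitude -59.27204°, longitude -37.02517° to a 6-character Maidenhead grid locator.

HD10lr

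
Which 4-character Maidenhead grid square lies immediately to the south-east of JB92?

KB01

Longitude square 9; +1 → 10, wraps to 0, carry into field.
Longitude field J = 9; +1 → 10 = K.
Latitude square 2; −1 → 1.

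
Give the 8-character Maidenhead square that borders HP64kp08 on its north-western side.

Longitude extended square 0; −1 → -1, wraps to 9, carry into subsquare.
Longitude subsquare k = 10; −1 → 9 = j.
Latitude extended square 8; +1 → 9.

HP64jp99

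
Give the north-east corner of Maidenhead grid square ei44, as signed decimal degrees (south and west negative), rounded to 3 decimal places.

-5.000, -90.000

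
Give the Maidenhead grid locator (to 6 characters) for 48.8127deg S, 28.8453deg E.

Offset from 180°W / 90°S: lon 208.8453°, lat 41.1873°.
Field: 208.8453/20 → 10 → K, 41.1873/10 → 4 → E; chars KE.
Square: 8.8453/2 → 4, 1.1873/1 → 1; chars 41.
Subsquare: 0.8453/0.0833333 → 10 → k, 0.1873/0.0416667 → 4 → e; chars ke.

KE41ke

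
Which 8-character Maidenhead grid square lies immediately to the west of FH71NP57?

Longitude extended square 5; −1 → 4.
The latitude characters are unchanged.

FH71np47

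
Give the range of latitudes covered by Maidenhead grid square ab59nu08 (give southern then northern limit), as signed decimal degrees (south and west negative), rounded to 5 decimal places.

-70.13333, -70.12917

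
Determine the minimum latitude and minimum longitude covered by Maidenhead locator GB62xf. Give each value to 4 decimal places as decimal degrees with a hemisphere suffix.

77.7917° S, 46.0833° W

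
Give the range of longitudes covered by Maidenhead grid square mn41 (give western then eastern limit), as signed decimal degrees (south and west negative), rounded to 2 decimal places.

68.00, 70.00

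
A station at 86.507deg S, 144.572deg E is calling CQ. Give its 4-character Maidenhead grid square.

Add 180° to longitude and 90° to latitude: 324.57, 3.49.
Field: 324.57/20 → 16 → Q, 3.49/10 → 0 → A; chars QA.
Square: 4.57/2 → 2, 3.49/1 → 3; chars 23.

QA23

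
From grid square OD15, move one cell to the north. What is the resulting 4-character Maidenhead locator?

Latitude square 5; +1 → 6.
The longitude characters are unchanged.

OD16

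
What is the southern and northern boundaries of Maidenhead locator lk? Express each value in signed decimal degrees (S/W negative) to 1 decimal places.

Field L=11, K=10: +11·20° lon, +10·10° lat → SW at lon 40°, lat 10°.
Cell spans 20° lon × 10° lat.
south 10.0, north 20.0.

10.0, 20.0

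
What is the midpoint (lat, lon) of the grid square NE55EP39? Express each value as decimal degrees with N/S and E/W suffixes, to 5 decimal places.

44.33542° S, 90.36250° E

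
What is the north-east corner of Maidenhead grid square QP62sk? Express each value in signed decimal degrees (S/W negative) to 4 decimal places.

Field Q=16, P=15: +16·20° lon, +15·10° lat → SW at lon 140°, lat 60°.
Square 6, 2: +6·2° lon, +2·1° lat → SW at lon 152°, lat 62°.
Subsquare s=18, k=10: +18·0.0833333° lon, +10·0.0416667° lat → SW at lon 153.5°, lat 62.4167°.
Cell spans 0.0833333° lon × 0.0416667° lat. NE corner is SW corner plus one full cell.
latitude 62.4583, longitude 153.5833.

62.4583, 153.5833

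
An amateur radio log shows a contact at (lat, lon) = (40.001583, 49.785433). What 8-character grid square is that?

Offset from 180°W / 90°S: lon 229.78543°, lat 130.00158°.
Field (20°×10°, letters A–R): lon ⌊229.78543/20⌋ = 11 → L; lat ⌊130.00158/10⌋ = 13 → N.
Square (2°×1°, digits 0–9): lon ⌊9.78543/2⌋ = 4; lat ⌊0.00158/1⌋ = 0.
Subsquare (5′×2.5′, letters a–x): lon ⌊1.78543/0.0833333⌋ = 21 → v; lat ⌊0.00158/0.0416667⌋ = 0 → a.
Extended square (30″×15″, digits 0–9): lon ⌊0.03543/0.00833333⌋ = 4; lat ⌊0.00158/0.00416667⌋ = 0.

LN40va40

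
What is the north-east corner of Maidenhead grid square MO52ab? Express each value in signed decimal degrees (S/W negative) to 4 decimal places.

52.0833, 70.0833

Field M=12, O=14: +12·20° lon, +14·10° lat → SW at lon 60°, lat 50°.
Square 5, 2: +5·2° lon, +2·1° lat → SW at lon 70°, lat 52°.
Subsquare a=0, b=1: +0·0.0833333° lon, +1·0.0416667° lat → SW at lon 70°, lat 52.0417°.
Cell spans 0.0833333° lon × 0.0416667° lat. NE corner is SW corner plus one full cell.
latitude 52.0833, longitude 70.0833.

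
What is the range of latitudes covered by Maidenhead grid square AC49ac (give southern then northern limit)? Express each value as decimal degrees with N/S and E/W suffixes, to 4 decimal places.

60.9167° S, 60.8750° S

Field A=0, C=2: +0·20° lon, +2·10° lat → SW at lon -180°, lat -70°.
Square 4, 9: +4·2° lon, +9·1° lat → SW at lon -172°, lat -61°.
Subsquare a=0, c=2: +0·0.0833333° lon, +2·0.0416667° lat → SW at lon -172°, lat -60.9167°.
Cell spans 0.0833333° lon × 0.0416667° lat.
south 60.9167° S, north 60.8750° S.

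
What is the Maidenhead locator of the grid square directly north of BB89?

Latitude square 9; +1 → 10, wraps to 0, carry into field.
Latitude field B = 1; +1 → 2 = C.
The longitude characters are unchanged.

BC80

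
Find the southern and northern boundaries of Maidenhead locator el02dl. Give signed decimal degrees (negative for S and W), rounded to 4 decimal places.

22.4583, 22.5000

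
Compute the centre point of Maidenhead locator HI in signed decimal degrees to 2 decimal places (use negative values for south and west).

Field H=7, I=8: +7·20° lon, +8·10° lat → SW at lon -40°, lat -10°.
Cell spans 20° lon × 10° lat. Centre is SW corner plus half of each.
latitude -5.00, longitude -30.00.

-5.00, -30.00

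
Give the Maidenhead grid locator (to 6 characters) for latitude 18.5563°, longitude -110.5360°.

Add 180° to longitude and 90° to latitude: 69.4640, 108.5563.
Field: 69.4640/20 → 3 → D, 108.5563/10 → 10 → K; chars DK.
Square: 9.4640/2 → 4, 8.5563/1 → 8; chars 48.
Subsquare: 1.4640/0.0833333 → 17 → r, 0.5563/0.0416667 → 13 → n; chars rn.

DK48rn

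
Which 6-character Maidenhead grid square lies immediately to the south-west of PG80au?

PG70xt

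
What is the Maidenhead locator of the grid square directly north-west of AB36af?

AB26xg

Longitude subsquare a = 0; −1 → -1, wraps to 23 = x, carry into square.
Longitude square 3; −1 → 2.
Latitude subsquare f = 5; +1 → 6 = g.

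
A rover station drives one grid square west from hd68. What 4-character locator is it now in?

HD58

Longitude square 6; −1 → 5.
The latitude characters are unchanged.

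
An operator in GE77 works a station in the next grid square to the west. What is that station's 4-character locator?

GE67

Longitude square 7; −1 → 6.
The latitude characters are unchanged.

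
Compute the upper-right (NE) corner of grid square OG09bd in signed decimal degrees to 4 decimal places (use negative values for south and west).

-20.8333, 100.1667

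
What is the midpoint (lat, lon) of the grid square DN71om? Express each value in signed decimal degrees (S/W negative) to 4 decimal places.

41.5208, -104.7917

Field D=3, N=13: +3·20° lon, +13·10° lat → SW at lon -120°, lat 40°.
Square 7, 1: +7·2° lon, +1·1° lat → SW at lon -106°, lat 41°.
Subsquare o=14, m=12: +14·0.0833333° lon, +12·0.0416667° lat → SW at lon -104.833°, lat 41.5°.
Cell spans 0.0833333° lon × 0.0416667° lat. Centre is SW corner plus half of each.
latitude 41.5208, longitude -104.7917.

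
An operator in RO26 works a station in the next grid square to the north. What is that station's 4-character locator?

RO27

Latitude square 6; +1 → 7.
The longitude characters are unchanged.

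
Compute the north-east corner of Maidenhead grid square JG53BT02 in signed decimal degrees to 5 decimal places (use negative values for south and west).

Field J=9, G=6: +9·20° lon, +6·10° lat → SW at lon 0°, lat -30°.
Square 5, 3: +5·2° lon, +3·1° lat → SW at lon 10°, lat -27°.
Subsquare b=1, t=19: +1·0.0833333° lon, +19·0.0416667° lat → SW at lon 10.0833°, lat -26.2083°.
Extended square 0, 2: +0·0.00833333° lon, +2·0.00416667° lat → SW at lon 10.0833°, lat -26.2°.
Cell spans 0.00833333° lon × 0.00416667° lat. NE corner is SW corner plus one full cell.
latitude -26.19583, longitude 10.09167.

-26.19583, 10.09167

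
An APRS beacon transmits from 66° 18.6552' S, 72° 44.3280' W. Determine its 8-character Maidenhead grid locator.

FC33pq15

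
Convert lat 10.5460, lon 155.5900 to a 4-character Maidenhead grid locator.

QK70

Offset from 180°W / 90°S: lon 335.59°, lat 100.55°.
Field (20°×10°, letters A–R): lon ⌊335.59/20⌋ = 16 → Q; lat ⌊100.55/10⌋ = 10 → K.
Square (2°×1°, digits 0–9): lon ⌊15.59/2⌋ = 7; lat ⌊0.55/1⌋ = 0.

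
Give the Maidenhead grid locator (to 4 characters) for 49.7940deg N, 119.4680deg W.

DN09

Add 180° to longitude and 90° to latitude: 60.53, 139.79.
Field: lon ⌊60.53/20⌋ = 3 → D; lat ⌊139.79/10⌋ = 13 → N.
Square: lon ⌊0.53/2⌋ = 0; lat ⌊9.79/1⌋ = 9.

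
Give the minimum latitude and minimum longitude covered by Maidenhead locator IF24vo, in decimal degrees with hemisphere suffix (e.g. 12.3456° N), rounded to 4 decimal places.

Field I=8, F=5: +8·20° lon, +5·10° lat → SW at lon -20°, lat -40°.
Square 2, 4: +2·2° lon, +4·1° lat → SW at lon -16°, lat -36°.
Subsquare v=21, o=14: +21·0.0833333° lon, +14·0.0416667° lat → SW at lon -14.25°, lat -35.4167°.
latitude 35.4167° S, longitude 14.2500° W.

35.4167° S, 14.2500° W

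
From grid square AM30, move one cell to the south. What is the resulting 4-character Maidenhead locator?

AL39

Latitude square 0; −1 → -1, wraps to 9, carry into field.
Latitude field M = 12; −1 → 11 = L.
The longitude characters are unchanged.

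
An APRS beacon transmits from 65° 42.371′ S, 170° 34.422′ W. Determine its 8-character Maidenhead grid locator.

AC44rh10

Shift to the Maidenhead origin (180°W, 90°S): lon 9.42630, lat 24.29382.
Field: 9.42630/20 → 0 → A, 24.29382/10 → 2 → C; chars AC.
Square: 9.42630/2 → 4, 4.29382/1 → 4; chars 44.
Subsquare: 1.42630/0.0833333 → 17 → r, 0.29382/0.0416667 → 7 → h; chars rh.
Extended square: 0.00963/0.00833333 → 1, 0.00215/0.00416667 → 0; chars 10.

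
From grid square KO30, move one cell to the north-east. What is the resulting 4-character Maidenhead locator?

KO41

Longitude square 3; +1 → 4.
Latitude square 0; +1 → 1.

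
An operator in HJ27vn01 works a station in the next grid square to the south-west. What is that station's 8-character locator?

HJ27un90

Longitude extended square 0; −1 → -1, wraps to 9, carry into subsquare.
Longitude subsquare v = 21; −1 → 20 = u.
Latitude extended square 1; −1 → 0.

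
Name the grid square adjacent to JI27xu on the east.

JI37au

Longitude subsquare x = 23; +1 → 24, wraps to 0 = a, carry into square.
Longitude square 2; +1 → 3.
The latitude characters are unchanged.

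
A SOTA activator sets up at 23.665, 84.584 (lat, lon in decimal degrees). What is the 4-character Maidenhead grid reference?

NL23

Offset from 180°W / 90°S: lon 264.58°, lat 113.66°.
Field: lon ⌊264.58/20⌋ = 13 → N; lat ⌊113.66/10⌋ = 11 → L.
Square: lon ⌊4.58/2⌋ = 2; lat ⌊3.66/1⌋ = 3.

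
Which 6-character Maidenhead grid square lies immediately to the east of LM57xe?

Longitude subsquare x = 23; +1 → 24, wraps to 0 = a, carry into square.
Longitude square 5; +1 → 6.
The latitude characters are unchanged.

LM67ae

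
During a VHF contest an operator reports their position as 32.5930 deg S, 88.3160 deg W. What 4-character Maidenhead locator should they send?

Shift to the Maidenhead origin (180°W, 90°S): lon 91.68, lat 57.41.
Field: lon ⌊91.68/20⌋ = 4 → E; lat ⌊57.41/10⌋ = 5 → F.
Square: lon ⌊11.68/2⌋ = 5; lat ⌊7.41/1⌋ = 7.

EF57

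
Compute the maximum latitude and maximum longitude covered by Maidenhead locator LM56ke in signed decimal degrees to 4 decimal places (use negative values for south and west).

Field L=11, M=12: +11·20° lon, +12·10° lat → SW at lon 40°, lat 30°.
Square 5, 6: +5·2° lon, +6·1° lat → SW at lon 50°, lat 36°.
Subsquare k=10, e=4: +10·0.0833333° lon, +4·0.0416667° lat → SW at lon 50.8333°, lat 36.1667°.
Cell spans 0.0833333° lon × 0.0416667° lat. NE corner is SW corner plus one full cell.
latitude 36.2083, longitude 50.9167.

36.2083, 50.9167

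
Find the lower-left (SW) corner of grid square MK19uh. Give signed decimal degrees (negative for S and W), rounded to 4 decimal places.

19.2917, 63.6667

Field M=12, K=10: +12·20° lon, +10·10° lat → SW at lon 60°, lat 10°.
Square 1, 9: +1·2° lon, +9·1° lat → SW at lon 62°, lat 19°.
Subsquare u=20, h=7: +20·0.0833333° lon, +7·0.0416667° lat → SW at lon 63.6667°, lat 19.2917°.
latitude 19.2917, longitude 63.6667.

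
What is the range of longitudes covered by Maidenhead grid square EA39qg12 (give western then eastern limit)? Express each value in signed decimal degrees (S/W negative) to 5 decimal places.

Field E=4, A=0: +4·20° lon, +0·10° lat → SW at lon -100°, lat -90°.
Square 3, 9: +3·2° lon, +9·1° lat → SW at lon -94°, lat -81°.
Subsquare q=16, g=6: +16·0.0833333° lon, +6·0.0416667° lat → SW at lon -92.6667°, lat -80.75°.
Extended square 1, 2: +1·0.00833333° lon, +2·0.00416667° lat → SW at lon -92.6583°, lat -80.7417°.
Cell spans 0.00833333° lon × 0.00416667° lat.
west -92.65833, east -92.65000.

-92.65833, -92.65000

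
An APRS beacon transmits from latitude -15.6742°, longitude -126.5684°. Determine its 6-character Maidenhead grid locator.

Add 180° to longitude and 90° to latitude: 53.4316, 74.3258.
Field: 53.4316/20 → 2 → C, 74.3258/10 → 7 → H; chars CH.
Square: 13.4316/2 → 6, 4.3258/1 → 4; chars 64.
Subsquare: 1.4316/0.0833333 → 17 → r, 0.3258/0.0416667 → 7 → h; chars rh.

CH64rh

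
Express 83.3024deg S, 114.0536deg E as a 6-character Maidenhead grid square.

OA76aq

Shift to the Maidenhead origin (180°W, 90°S): lon 294.0536, lat 6.6976.
Field (20°×10°, letters A–R): 294.0536/20 → 14 → O, 6.6976/10 → 0 → A; chars OA.
Square (2°×1°, digits 0–9): 14.0536/2 → 7, 6.6976/1 → 6; chars 76.
Subsquare (5′×2.5′, letters a–x): 0.0536/0.0833333 → 0 → a, 0.6976/0.0416667 → 16 → q; chars aq.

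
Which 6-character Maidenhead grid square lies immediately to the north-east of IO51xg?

IO61ah

Longitude subsquare x = 23; +1 → 24, wraps to 0 = a, carry into square.
Longitude square 5; +1 → 6.
Latitude subsquare g = 6; +1 → 7 = h.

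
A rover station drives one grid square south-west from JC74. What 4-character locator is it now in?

Longitude square 7; −1 → 6.
Latitude square 4; −1 → 3.

JC63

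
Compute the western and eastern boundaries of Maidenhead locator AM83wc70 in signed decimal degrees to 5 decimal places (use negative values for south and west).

Field A=0, M=12: +0·20° lon, +12·10° lat → SW at lon -180°, lat 30°.
Square 8, 3: +8·2° lon, +3·1° lat → SW at lon -164°, lat 33°.
Subsquare w=22, c=2: +22·0.0833333° lon, +2·0.0416667° lat → SW at lon -162.167°, lat 33.0833°.
Extended square 7, 0: +7·0.00833333° lon, +0·0.00416667° lat → SW at lon -162.108°, lat 33.0833°.
Cell spans 0.00833333° lon × 0.00416667° lat.
west -162.10833, east -162.10000.

-162.10833, -162.10000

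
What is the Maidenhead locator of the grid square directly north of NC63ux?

Latitude subsquare x = 23; +1 → 24, wraps to 0 = a, carry into square.
Latitude square 3; +1 → 4.
The longitude characters are unchanged.

NC64ua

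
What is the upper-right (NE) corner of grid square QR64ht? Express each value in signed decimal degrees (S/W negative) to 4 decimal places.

Field Q=16, R=17: +16·20° lon, +17·10° lat → SW at lon 140°, lat 80°.
Square 6, 4: +6·2° lon, +4·1° lat → SW at lon 152°, lat 84°.
Subsquare h=7, t=19: +7·0.0833333° lon, +19·0.0416667° lat → SW at lon 152.583°, lat 84.7917°.
Cell spans 0.0833333° lon × 0.0416667° lat. NE corner is SW corner plus one full cell.
latitude 84.8333, longitude 152.6667.

84.8333, 152.6667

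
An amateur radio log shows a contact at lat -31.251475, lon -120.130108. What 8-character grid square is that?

Shift to the Maidenhead origin (180°W, 90°S): lon 59.86989, lat 58.74853.
Field (20°×10°, letters A–R): lon ⌊59.86989/20⌋ = 2 → C; lat ⌊58.74853/10⌋ = 5 → F.
Square (2°×1°, digits 0–9): lon ⌊19.86989/2⌋ = 9; lat ⌊8.74853/1⌋ = 8.
Subsquare (5′×2.5′, letters a–x): lon ⌊1.86989/0.0833333⌋ = 22 → w; lat ⌊0.74853/0.0416667⌋ = 17 → r.
Extended square (30″×15″, digits 0–9): lon ⌊0.03656/0.00833333⌋ = 4; lat ⌊0.04019/0.00416667⌋ = 9.

CF98wr49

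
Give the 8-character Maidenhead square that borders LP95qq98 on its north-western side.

LP95qq89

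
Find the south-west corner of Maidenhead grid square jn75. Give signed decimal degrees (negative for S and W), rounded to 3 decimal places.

45.000, 14.000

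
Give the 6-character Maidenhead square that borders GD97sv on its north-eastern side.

GD97tw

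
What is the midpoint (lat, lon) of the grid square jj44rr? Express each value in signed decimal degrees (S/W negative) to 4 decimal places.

Field J=9, J=9: +9·20° lon, +9·10° lat → SW at lon 0°, lat 0°.
Square 4, 4: +4·2° lon, +4·1° lat → SW at lon 8°, lat 4°.
Subsquare r=17, r=17: +17·0.0833333° lon, +17·0.0416667° lat → SW at lon 9.41667°, lat 4.70833°.
Cell spans 0.0833333° lon × 0.0416667° lat. Centre is SW corner plus half of each.
latitude 4.7292, longitude 9.4583.

4.7292, 9.4583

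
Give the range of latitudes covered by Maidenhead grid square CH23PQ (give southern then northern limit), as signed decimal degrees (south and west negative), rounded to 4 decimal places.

-16.3333, -16.2917

Field C=2, H=7: +2·20° lon, +7·10° lat → SW at lon -140°, lat -20°.
Square 2, 3: +2·2° lon, +3·1° lat → SW at lon -136°, lat -17°.
Subsquare p=15, q=16: +15·0.0833333° lon, +16·0.0416667° lat → SW at lon -134.75°, lat -16.3333°.
Cell spans 0.0833333° lon × 0.0416667° lat.
south -16.3333, north -16.2917.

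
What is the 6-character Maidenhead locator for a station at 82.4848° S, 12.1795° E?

JA67cm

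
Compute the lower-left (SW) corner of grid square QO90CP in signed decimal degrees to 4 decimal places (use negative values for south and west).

Field Q=16, O=14: +16·20° lon, +14·10° lat → SW at lon 140°, lat 50°.
Square 9, 0: +9·2° lon, +0·1° lat → SW at lon 158°, lat 50°.
Subsquare c=2, p=15: +2·0.0833333° lon, +15·0.0416667° lat → SW at lon 158.167°, lat 50.625°.
latitude 50.6250, longitude 158.1667.

50.6250, 158.1667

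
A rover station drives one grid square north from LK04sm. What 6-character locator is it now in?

LK04sn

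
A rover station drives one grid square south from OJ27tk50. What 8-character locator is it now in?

Latitude extended square 0; −1 → -1, wraps to 9, carry into subsquare.
Latitude subsquare k = 10; −1 → 9 = j.
The longitude characters are unchanged.

OJ27tj59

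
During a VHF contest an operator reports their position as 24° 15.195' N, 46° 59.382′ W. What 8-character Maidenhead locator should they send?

GL64mg10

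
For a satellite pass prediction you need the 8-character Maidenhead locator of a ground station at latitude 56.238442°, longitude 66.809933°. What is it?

MO36jf77

Offset from 180°W / 90°S: lon 246.80993°, lat 146.23844°.
Field: lon ⌊246.80993/20⌋ = 12 → M; lat ⌊146.23844/10⌋ = 14 → O.
Square: lon ⌊6.80993/2⌋ = 3; lat ⌊6.23844/1⌋ = 6.
Subsquare: lon ⌊0.80993/0.0833333⌋ = 9 → j; lat ⌊0.23844/0.0416667⌋ = 5 → f.
Extended square: lon ⌊0.05993/0.00833333⌋ = 7; lat ⌊0.03011/0.00416667⌋ = 7.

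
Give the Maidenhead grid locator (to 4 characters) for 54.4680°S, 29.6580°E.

Shift to the Maidenhead origin (180°W, 90°S): lon 209.66, lat 35.53.
Field (20°×10°, letters A–R): 209.66/20 → 10 → K, 35.53/10 → 3 → D; chars KD.
Square (2°×1°, digits 0–9): 9.66/2 → 4, 5.53/1 → 5; chars 45.

KD45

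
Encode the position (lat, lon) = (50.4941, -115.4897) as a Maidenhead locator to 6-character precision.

DO20gl

Offset from 180°W / 90°S: lon 64.5103°, lat 140.4941°.
Field: lon ⌊64.5103/20⌋ = 3 → D; lat ⌊140.4941/10⌋ = 14 → O.
Square: lon ⌊4.5103/2⌋ = 2; lat ⌊0.4941/1⌋ = 0.
Subsquare: lon ⌊0.5103/0.0833333⌋ = 6 → g; lat ⌊0.4941/0.0416667⌋ = 11 → l.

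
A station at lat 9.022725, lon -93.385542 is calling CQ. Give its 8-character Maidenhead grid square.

Offset from 180°W / 90°S: lon 86.61446°, lat 99.02272°.
Field (20°×10°, letters A–R): 86.61446/20 → 4 → E, 99.02272/10 → 9 → J; chars EJ.
Square (2°×1°, digits 0–9): 6.61446/2 → 3, 9.02272/1 → 9; chars 39.
Subsquare (5′×2.5′, letters a–x): 0.61446/0.0833333 → 7 → h, 0.02272/0.0416667 → 0 → a; chars ha.
Extended square (30″×15″, digits 0–9): 0.03112/0.00833333 → 3, 0.02272/0.00416667 → 5; chars 35.

EJ39ha35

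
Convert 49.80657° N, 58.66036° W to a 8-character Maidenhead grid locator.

GN09qt03

Add 180° to longitude and 90° to latitude: 121.33964, 139.80657.
Field: 121.33964/20 → 6 → G, 139.80657/10 → 13 → N; chars GN.
Square: 1.33964/2 → 0, 9.80657/1 → 9; chars 09.
Subsquare: 1.33964/0.0833333 → 16 → q, 0.80657/0.0416667 → 19 → t; chars qt.
Extended square: 0.00631/0.00833333 → 0, 0.01490/0.00416667 → 3; chars 03.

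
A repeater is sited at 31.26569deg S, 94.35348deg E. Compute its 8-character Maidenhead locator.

Add 180° to longitude and 90° to latitude: 274.35348, 58.73431.
Field: 274.35348/20 → 13 → N, 58.73431/10 → 5 → F; chars NF.
Square: 14.35348/2 → 7, 8.73431/1 → 8; chars 78.
Subsquare: 0.35348/0.0833333 → 4 → e, 0.73431/0.0416667 → 17 → r; chars er.
Extended square: 0.02015/0.00833333 → 2, 0.02598/0.00416667 → 6; chars 26.

NF78er26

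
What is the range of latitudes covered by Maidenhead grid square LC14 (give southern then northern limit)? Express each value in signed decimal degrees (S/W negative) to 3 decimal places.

-66.000, -65.000

Field L=11, C=2: +11·20° lon, +2·10° lat → SW at lon 40°, lat -70°.
Square 1, 4: +1·2° lon, +4·1° lat → SW at lon 42°, lat -66°.
Cell spans 2° lon × 1° lat.
south -66.000, north -65.000.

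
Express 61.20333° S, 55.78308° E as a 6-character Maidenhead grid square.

LC78vt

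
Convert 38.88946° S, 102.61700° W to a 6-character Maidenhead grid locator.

Offset from 180°W / 90°S: lon 77.3830°, lat 51.1105°.
Field (20°×10°, letters A–R): 77.3830/20 → 3 → D, 51.1105/10 → 5 → F; chars DF.
Square (2°×1°, digits 0–9): 17.3830/2 → 8, 1.1105/1 → 1; chars 81.
Subsquare (5′×2.5′, letters a–x): 1.3830/0.0833333 → 16 → q, 0.1105/0.0416667 → 2 → c; chars qc.

DF81qc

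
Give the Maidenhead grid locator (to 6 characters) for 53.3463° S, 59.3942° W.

GD06hp

Offset from 180°W / 90°S: lon 120.6058°, lat 36.6537°.
Field: 120.6058/20 → 6 → G, 36.6537/10 → 3 → D; chars GD.
Square: 0.6058/2 → 0, 6.6537/1 → 6; chars 06.
Subsquare: 0.6058/0.0833333 → 7 → h, 0.6537/0.0416667 → 15 → p; chars hp.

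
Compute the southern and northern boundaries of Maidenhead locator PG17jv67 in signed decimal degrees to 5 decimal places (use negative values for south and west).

-22.09583, -22.09167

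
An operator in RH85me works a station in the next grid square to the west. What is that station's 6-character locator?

Longitude subsquare m = 12; −1 → 11 = l.
The latitude characters are unchanged.

RH85le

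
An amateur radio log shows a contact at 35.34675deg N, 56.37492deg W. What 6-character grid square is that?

GM15ti

Offset from 180°W / 90°S: lon 123.6251°, lat 125.3468°.
Field (20°×10°, letters A–R): lon ⌊123.6251/20⌋ = 6 → G; lat ⌊125.3468/10⌋ = 12 → M.
Square (2°×1°, digits 0–9): lon ⌊3.6251/2⌋ = 1; lat ⌊5.3468/1⌋ = 5.
Subsquare (5′×2.5′, letters a–x): lon ⌊1.6251/0.0833333⌋ = 19 → t; lat ⌊0.3468/0.0416667⌋ = 8 → i.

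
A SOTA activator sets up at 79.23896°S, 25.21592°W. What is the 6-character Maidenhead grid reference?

Offset from 180°W / 90°S: lon 154.7841°, lat 10.7610°.
Field (20°×10°, letters A–R): lon ⌊154.7841/20⌋ = 7 → H; lat ⌊10.7610/10⌋ = 1 → B.
Square (2°×1°, digits 0–9): lon ⌊14.7841/2⌋ = 7; lat ⌊0.7610/1⌋ = 0.
Subsquare (5′×2.5′, letters a–x): lon ⌊0.7841/0.0833333⌋ = 9 → j; lat ⌊0.7610/0.0416667⌋ = 18 → s.

HB70js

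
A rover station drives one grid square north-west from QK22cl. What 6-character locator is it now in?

QK22bm

Longitude subsquare c = 2; −1 → 1 = b.
Latitude subsquare l = 11; +1 → 12 = m.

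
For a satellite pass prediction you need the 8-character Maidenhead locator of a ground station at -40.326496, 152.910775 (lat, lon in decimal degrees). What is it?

QE69kq91

Shift to the Maidenhead origin (180°W, 90°S): lon 332.91078, lat 49.67350.
Field: lon ⌊332.91078/20⌋ = 16 → Q; lat ⌊49.67350/10⌋ = 4 → E.
Square: lon ⌊12.91078/2⌋ = 6; lat ⌊9.67350/1⌋ = 9.
Subsquare: lon ⌊0.91078/0.0833333⌋ = 10 → k; lat ⌊0.67350/0.0416667⌋ = 16 → q.
Extended square: lon ⌊0.07744/0.00833333⌋ = 9; lat ⌊0.00684/0.00416667⌋ = 1.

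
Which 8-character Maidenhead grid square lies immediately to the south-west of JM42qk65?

JM42qk54

Longitude extended square 6; −1 → 5.
Latitude extended square 5; −1 → 4.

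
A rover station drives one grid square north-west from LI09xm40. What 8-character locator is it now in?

LI09xm31

Longitude extended square 4; −1 → 3.
Latitude extended square 0; +1 → 1.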